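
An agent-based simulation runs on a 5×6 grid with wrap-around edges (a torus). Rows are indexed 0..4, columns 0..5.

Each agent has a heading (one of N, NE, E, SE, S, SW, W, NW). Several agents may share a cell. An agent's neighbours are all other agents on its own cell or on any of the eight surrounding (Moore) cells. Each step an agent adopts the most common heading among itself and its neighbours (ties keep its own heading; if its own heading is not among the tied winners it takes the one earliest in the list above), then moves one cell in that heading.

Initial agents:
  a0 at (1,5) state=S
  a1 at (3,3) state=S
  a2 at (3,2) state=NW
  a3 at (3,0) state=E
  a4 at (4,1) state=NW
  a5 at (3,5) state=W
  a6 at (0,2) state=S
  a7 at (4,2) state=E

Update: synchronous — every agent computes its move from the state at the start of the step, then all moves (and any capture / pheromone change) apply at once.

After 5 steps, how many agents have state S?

5

t=1: a0@(2,5):S a1@(4,3):S a2@(2,1):NW a3@(3,1):E a4@(3,0):NW a5@(3,4):W a6@(1,2):S a7@(0,2):S
t=2: a0@(3,5):S a1@(0,3):S a2@(1,0):NW a3@(2,0):NW a4@(2,5):NW a5@(4,4):S a6@(2,2):S a7@(1,2):S
t=3: a0@(4,5):S a1@(1,3):S a2@(0,5):NW a3@(1,5):NW a4@(1,4):NW a5@(0,4):S a6@(3,2):S a7@(2,2):S
t=4: a0@(0,5):S a1@(2,3):S a2@(4,4):NW a3@(0,4):NW a4@(0,3):NW a5@(1,4):S a6@(4,2):S a7@(3,2):S
t=5: a0@(1,5):S a1@(3,3):S a2@(3,3):NW a3@(4,3):NW a4@(4,2):NW a5@(2,4):S a6@(0,2):S a7@(4,2):S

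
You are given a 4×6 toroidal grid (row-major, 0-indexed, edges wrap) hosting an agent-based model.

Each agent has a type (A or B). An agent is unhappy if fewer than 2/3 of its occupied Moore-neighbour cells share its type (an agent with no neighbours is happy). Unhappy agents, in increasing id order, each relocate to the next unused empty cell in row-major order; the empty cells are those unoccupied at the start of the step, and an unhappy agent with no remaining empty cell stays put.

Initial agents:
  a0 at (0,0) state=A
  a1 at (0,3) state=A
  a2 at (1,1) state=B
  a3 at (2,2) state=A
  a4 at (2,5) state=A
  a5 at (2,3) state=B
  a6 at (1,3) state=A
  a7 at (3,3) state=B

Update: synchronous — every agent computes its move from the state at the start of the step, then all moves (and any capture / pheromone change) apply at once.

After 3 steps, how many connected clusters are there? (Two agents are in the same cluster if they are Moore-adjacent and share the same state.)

4

t=1: a0@(0,1):A a1@(0,2):A a2@(0,4):B a3@(0,5):A a4@(2,5):A a5@(1,0):B a6@(1,3):A a7@(1,2):B
t=2: a0@(0,0):A a1@(0,2):A a2@(0,3):B a3@(1,1):A a4@(1,4):A a5@(1,5):B a6@(2,0):A a7@(2,1):B
t=3: a0@(0,1):A a1@(0,4):A a2@(0,5):B a3@(1,1):A a4@(1,0):A a5@(1,2):B a6@(1,3):A a7@(2,2):B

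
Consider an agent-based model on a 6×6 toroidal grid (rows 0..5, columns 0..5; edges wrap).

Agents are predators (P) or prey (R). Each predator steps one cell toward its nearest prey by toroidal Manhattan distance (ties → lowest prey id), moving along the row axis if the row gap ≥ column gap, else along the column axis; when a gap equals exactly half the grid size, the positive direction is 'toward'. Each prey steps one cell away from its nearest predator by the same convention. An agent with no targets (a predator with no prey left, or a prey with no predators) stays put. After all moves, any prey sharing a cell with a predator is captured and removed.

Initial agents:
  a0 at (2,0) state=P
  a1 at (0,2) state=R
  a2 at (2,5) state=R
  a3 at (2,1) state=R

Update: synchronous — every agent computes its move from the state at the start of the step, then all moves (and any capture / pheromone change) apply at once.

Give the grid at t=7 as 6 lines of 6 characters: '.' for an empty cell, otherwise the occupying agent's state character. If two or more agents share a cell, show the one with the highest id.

t=1: a0@(2,5):P a1@(5,2):R a2@(2,4):R a3@(2,2):R
t=2: a0@(2,4):P a1@(4,2):R a2@(2,3):R a3@(2,1):R
t=3: a0@(2,3):P a1@(5,2):R a2@(2,2):R a3@(2,0):R
t=4: a0@(2,2):P a1@(4,2):R a2@(2,1):R a3@(2,5):R
t=5: a0@(2,1):P a1@(5,2):R a2@(2,0):R a3@(2,4):R
t=6: a0@(2,0):P a1@(4,2):R a2@(2,5):R a3@(2,3):R
t=7: a0@(2,5):P a1@(5,2):R a2@(2,4):R a3@(2,2):R

......
......
..R.RP
......
......
..R...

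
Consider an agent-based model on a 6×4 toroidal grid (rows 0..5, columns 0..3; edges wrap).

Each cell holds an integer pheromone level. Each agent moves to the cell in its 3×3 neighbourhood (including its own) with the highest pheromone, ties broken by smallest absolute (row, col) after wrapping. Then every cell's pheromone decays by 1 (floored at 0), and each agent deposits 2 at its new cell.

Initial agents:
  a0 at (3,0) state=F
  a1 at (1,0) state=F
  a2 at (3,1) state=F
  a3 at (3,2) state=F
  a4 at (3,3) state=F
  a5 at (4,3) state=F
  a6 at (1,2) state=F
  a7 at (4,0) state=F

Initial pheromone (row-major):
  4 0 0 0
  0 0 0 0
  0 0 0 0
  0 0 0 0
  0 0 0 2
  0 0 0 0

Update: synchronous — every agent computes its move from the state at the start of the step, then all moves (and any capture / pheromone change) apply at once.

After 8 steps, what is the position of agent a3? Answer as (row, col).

(4, 3)

t=1: a0@(4,3) a1@(0,0) a2@(2,0) a3@(4,3) a4@(4,3) a5@(4,3) a6@(0,1) a7@(4,3) | pheromone: 5 2 0 0 / 0 0 0 0 / 2 0 0 0 / 0 0 0 0 / 0 0 0 11 / 0 0 0 0
t=2: a0@(4,3) a1@(0,0) a2@(2,0) a3@(4,3) a4@(4,3) a5@(4,3) a6@(0,0) a7@(4,3) | pheromone: 8 1 0 0 / 0 0 0 0 / 3 0 0 0 / 0 0 0 0 / 0 0 0 20 / 0 0 0 0
t=3: a0@(4,3) a1@(0,0) a2@(2,0) a3@(4,3) a4@(4,3) a5@(4,3) a6@(0,0) a7@(4,3) | pheromone: 11 0 0 0 / 0 0 0 0 / 4 0 0 0 / 0 0 0 0 / 0 0 0 29 / 0 0 0 0
t=4: a0@(4,3) a1@(0,0) a2@(2,0) a3@(4,3) a4@(4,3) a5@(4,3) a6@(0,0) a7@(4,3) | pheromone: 14 0 0 0 / 0 0 0 0 / 5 0 0 0 / 0 0 0 0 / 0 0 0 38 / 0 0 0 0
t=5: a0@(4,3) a1@(0,0) a2@(2,0) a3@(4,3) a4@(4,3) a5@(4,3) a6@(0,0) a7@(4,3) | pheromone: 17 0 0 0 / 0 0 0 0 / 6 0 0 0 / 0 0 0 0 / 0 0 0 47 / 0 0 0 0
t=6: a0@(4,3) a1@(0,0) a2@(2,0) a3@(4,3) a4@(4,3) a5@(4,3) a6@(0,0) a7@(4,3) | pheromone: 20 0 0 0 / 0 0 0 0 / 7 0 0 0 / 0 0 0 0 / 0 0 0 56 / 0 0 0 0
t=7: a0@(4,3) a1@(0,0) a2@(2,0) a3@(4,3) a4@(4,3) a5@(4,3) a6@(0,0) a7@(4,3) | pheromone: 23 0 0 0 / 0 0 0 0 / 8 0 0 0 / 0 0 0 0 / 0 0 0 65 / 0 0 0 0
t=8: a0@(4,3) a1@(0,0) a2@(2,0) a3@(4,3) a4@(4,3) a5@(4,3) a6@(0,0) a7@(4,3) | pheromone: 26 0 0 0 / 0 0 0 0 / 9 0 0 0 / 0 0 0 0 / 0 0 0 74 / 0 0 0 0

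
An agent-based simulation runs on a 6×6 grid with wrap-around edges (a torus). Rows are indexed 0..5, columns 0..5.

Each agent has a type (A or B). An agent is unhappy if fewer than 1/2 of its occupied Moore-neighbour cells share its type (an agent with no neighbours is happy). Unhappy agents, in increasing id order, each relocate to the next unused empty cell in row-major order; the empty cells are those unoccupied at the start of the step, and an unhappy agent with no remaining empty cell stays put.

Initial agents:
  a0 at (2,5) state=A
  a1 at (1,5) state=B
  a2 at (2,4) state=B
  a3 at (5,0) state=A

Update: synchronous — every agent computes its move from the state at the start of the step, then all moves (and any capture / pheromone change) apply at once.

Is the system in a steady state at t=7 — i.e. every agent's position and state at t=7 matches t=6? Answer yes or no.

yes

t=1: a0@(0,0):A a1@(1,5):B a2@(2,4):B a3@(5,0):A
t=2: (unchanged — steady state)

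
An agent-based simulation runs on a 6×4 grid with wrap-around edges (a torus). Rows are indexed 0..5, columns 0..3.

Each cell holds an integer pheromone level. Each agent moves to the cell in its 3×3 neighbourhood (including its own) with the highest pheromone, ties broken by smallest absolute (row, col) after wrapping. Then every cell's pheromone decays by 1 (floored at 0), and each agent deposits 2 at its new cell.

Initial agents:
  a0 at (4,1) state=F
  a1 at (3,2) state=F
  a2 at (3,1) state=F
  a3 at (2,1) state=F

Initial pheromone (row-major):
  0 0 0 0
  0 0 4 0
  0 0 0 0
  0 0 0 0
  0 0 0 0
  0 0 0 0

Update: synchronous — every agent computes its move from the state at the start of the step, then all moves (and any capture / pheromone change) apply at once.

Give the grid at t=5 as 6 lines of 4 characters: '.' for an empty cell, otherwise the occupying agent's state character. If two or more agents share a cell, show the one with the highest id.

....
..F.
F...
....
....
....

t=1: a0@(3,0) a1@(2,1) a2@(2,0) a3@(1,2) | pheromone: 0 0 0 0 / 0 0 5 0 / 2 2 0 0 / 2 0 0 0 / 0 0 0 0 / 0 0 0 0
t=2: a0@(2,0) a1@(1,2) a2@(2,0) a3@(1,2) | pheromone: 0 0 0 0 / 0 0 8 0 / 5 1 0 0 / 1 0 0 0 / 0 0 0 0 / 0 0 0 0
t=3: a0@(2,0) a1@(1,2) a2@(2,0) a3@(1,2) | pheromone: 0 0 0 0 / 0 0 11 0 / 8 0 0 0 / 0 0 0 0 / 0 0 0 0 / 0 0 0 0
t=4: a0@(2,0) a1@(1,2) a2@(2,0) a3@(1,2) | pheromone: 0 0 0 0 / 0 0 14 0 / 11 0 0 0 / 0 0 0 0 / 0 0 0 0 / 0 0 0 0
t=5: a0@(2,0) a1@(1,2) a2@(2,0) a3@(1,2) | pheromone: 0 0 0 0 / 0 0 17 0 / 14 0 0 0 / 0 0 0 0 / 0 0 0 0 / 0 0 0 0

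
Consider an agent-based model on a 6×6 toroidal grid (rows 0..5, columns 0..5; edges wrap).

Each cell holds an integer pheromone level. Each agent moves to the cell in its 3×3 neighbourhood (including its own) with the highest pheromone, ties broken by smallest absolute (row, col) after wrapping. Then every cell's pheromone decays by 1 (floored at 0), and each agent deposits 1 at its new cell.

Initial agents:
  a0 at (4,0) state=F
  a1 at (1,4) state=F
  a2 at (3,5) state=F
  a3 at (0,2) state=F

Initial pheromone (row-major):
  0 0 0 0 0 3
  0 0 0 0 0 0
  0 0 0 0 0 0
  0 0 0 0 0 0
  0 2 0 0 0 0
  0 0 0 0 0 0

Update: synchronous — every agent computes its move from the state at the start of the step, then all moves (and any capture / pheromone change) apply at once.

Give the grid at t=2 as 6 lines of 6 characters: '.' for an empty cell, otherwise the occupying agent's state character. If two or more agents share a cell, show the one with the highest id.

.F...F
......
F.....
......
.F....
......

t=1: a0@(4,1) a1@(0,5) a2@(2,0) a3@(0,1) | pheromone: 0 1 0 0 0 3 / 0 0 0 0 0 0 / 1 0 0 0 0 0 / 0 0 0 0 0 0 / 0 2 0 0 0 0 / 0 0 0 0 0 0
t=2: (unchanged — steady state)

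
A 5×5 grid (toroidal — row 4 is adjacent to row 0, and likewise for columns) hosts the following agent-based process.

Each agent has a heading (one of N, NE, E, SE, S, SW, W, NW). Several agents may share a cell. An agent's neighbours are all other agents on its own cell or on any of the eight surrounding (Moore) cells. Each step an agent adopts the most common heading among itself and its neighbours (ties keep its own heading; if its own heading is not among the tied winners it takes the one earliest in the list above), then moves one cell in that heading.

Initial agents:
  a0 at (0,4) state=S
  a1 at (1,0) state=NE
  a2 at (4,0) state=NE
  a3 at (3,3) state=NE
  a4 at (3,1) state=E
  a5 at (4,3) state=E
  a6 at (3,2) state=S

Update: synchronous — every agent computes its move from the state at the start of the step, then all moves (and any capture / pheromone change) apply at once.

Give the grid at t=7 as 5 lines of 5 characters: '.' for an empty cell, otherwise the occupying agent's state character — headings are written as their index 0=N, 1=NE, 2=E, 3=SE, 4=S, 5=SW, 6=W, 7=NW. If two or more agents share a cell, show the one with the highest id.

t=1: a0@(4,0):NE a1@(0,1):NE a2@(3,1):NE a3@(2,4):NE a4@(3,2):E a5@(0,3):S a6@(3,3):E
t=2: a0@(3,1):NE a1@(4,2):NE a2@(2,2):NE a3@(1,0):NE a4@(3,3):E a5@(1,3):S a6@(3,4):E
t=3: a0@(2,2):NE a1@(3,3):NE a2@(1,3):NE a3@(0,1):NE a4@(3,4):E a5@(2,3):S a6@(3,0):E
t=4: a0@(1,3):NE a1@(2,4):NE a2@(0,4):NE a3@(4,2):NE a4@(3,0):E a5@(1,4):NE a6@(3,1):E
t=5: a0@(0,4):NE a1@(1,0):NE a2@(4,0):NE a3@(3,3):NE a4@(3,1):E a5@(0,0):NE a6@(3,2):E
t=6: a0@(4,0):NE a1@(0,1):NE a2@(3,1):NE a3@(2,4):NE a4@(3,2):E a5@(4,1):NE a6@(3,3):E
t=7: a0@(3,1):NE a1@(4,2):NE a2@(2,2):NE a3@(1,0):NE a4@(3,3):E a5@(3,2):NE a6@(3,4):E

.....
1....
..1..
.1122
..1..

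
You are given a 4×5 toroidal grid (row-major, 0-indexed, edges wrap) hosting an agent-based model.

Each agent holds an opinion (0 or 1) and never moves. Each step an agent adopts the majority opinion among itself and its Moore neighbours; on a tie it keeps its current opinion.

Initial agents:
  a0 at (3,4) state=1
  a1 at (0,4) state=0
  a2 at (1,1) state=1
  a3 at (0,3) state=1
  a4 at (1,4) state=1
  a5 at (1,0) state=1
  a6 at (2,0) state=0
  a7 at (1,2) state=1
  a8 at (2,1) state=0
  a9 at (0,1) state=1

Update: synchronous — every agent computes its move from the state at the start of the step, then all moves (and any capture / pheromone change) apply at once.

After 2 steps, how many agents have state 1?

10

t=1: a0@(3,4):1 a1@(0,4):1 a2@(1,1):1 a3@(0,3):1 a4@(1,4):1 a5@(1,0):1 a6@(2,0):1 a7@(1,2):1 a8@(2,1):1 a9@(0,1):1
t=2: (unchanged — steady state)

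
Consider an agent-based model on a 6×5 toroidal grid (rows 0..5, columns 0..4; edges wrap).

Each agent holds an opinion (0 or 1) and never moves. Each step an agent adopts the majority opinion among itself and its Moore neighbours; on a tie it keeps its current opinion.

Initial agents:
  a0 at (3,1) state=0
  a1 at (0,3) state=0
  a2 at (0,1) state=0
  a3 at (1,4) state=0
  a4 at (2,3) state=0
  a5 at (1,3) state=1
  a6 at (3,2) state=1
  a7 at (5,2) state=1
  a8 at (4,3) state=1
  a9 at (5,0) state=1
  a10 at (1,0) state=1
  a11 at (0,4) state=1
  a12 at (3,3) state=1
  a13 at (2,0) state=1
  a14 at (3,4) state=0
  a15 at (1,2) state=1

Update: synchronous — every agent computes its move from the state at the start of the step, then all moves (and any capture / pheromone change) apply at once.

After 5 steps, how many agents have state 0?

t=1: a0@(3,1):1 a1@(0,3):1 a2@(0,1):1 a3@(1,4):1 a4@(2,3):1 a5@(1,3):1 a6@(3,2):1 a7@(5,2):1 a8@(4,3):1 a9@(5,0):1 a10@(1,0):1 a11@(0,4):1 a12@(3,3):1 a13@(2,0):0 a14@(3,4):1 a15@(1,2):0
t=2: a0@(3,1):1 a1@(0,3):1 a2@(0,1):1 a3@(1,4):1 a4@(2,3):1 a5@(1,3):1 a6@(3,2):1 a7@(5,2):1 a8@(4,3):1 a9@(5,0):1 a10@(1,0):1 a11@(0,4):1 a12@(3,3):1 a13@(2,0):1 a14@(3,4):1 a15@(1,2):1
t=3: (unchanged — steady state)

0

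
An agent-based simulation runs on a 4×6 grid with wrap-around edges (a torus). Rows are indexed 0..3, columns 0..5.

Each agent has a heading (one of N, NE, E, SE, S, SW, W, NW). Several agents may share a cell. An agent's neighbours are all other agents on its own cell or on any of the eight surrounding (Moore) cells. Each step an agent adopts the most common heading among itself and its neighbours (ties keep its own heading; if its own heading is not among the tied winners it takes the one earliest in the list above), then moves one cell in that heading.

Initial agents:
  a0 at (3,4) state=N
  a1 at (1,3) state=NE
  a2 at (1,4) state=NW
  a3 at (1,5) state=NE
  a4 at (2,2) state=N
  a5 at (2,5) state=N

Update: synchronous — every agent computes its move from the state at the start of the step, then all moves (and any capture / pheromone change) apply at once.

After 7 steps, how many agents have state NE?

6

t=1: a0@(2,4):N a1@(0,4):NE a2@(0,5):NE a3@(0,0):NE a4@(1,2):N a5@(1,5):N
t=2: a0@(1,4):N a1@(3,5):NE a2@(3,0):NE a3@(3,1):NE a4@(0,2):N a5@(0,0):NE
t=3: a0@(0,4):N a1@(2,0):NE a2@(2,1):NE a3@(2,2):NE a4@(3,2):N a5@(3,1):NE
t=4: a0@(3,4):N a1@(1,1):NE a2@(1,2):NE a3@(1,3):NE a4@(2,3):NE a5@(2,2):NE
t=5: a0@(2,4):N a1@(0,2):NE a2@(0,3):NE a3@(0,4):NE a4@(1,4):NE a5@(1,3):NE
t=6: a0@(1,5):NE a1@(3,3):NE a2@(3,4):NE a3@(3,5):NE a4@(0,5):NE a5@(0,4):NE
t=7: a0@(0,0):NE a1@(2,4):NE a2@(2,5):NE a3@(2,0):NE a4@(3,0):NE a5@(3,5):NE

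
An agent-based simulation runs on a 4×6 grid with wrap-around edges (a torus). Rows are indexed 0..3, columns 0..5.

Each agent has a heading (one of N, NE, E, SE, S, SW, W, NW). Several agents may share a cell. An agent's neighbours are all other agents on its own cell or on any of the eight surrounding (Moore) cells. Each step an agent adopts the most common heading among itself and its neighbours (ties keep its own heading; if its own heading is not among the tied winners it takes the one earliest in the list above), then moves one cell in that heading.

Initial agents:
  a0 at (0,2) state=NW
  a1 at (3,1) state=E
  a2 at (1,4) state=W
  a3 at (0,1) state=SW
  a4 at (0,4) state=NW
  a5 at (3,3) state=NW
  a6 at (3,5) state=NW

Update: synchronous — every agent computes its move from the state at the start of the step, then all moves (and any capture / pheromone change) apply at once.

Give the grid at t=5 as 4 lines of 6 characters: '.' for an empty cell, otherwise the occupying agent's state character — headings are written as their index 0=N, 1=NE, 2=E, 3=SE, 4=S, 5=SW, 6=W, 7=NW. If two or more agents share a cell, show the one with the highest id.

......
..5..7
7...7.
...777

t=1: a0@(3,1):NW a1@(3,2):E a2@(1,3):W a3@(1,0):SW a4@(3,3):NW a5@(2,2):NW a6@(2,4):NW
t=2: a0@(2,0):NW a1@(2,1):NW a2@(0,2):NW a3@(2,5):SW a4@(2,2):NW a5@(1,1):NW a6@(1,3):NW
t=3: a0@(1,5):NW a1@(1,0):NW a2@(3,1):NW a3@(3,4):SW a4@(1,1):NW a5@(0,0):NW a6@(0,2):NW
t=4: a0@(0,4):NW a1@(0,5):NW a2@(2,0):NW a3@(0,3):SW a4@(0,0):NW a5@(3,5):NW a6@(3,1):NW
t=5: a0@(3,3):NW a1@(3,4):NW a2@(1,5):NW a3@(1,2):SW a4@(3,5):NW a5@(2,4):NW a6@(2,0):NW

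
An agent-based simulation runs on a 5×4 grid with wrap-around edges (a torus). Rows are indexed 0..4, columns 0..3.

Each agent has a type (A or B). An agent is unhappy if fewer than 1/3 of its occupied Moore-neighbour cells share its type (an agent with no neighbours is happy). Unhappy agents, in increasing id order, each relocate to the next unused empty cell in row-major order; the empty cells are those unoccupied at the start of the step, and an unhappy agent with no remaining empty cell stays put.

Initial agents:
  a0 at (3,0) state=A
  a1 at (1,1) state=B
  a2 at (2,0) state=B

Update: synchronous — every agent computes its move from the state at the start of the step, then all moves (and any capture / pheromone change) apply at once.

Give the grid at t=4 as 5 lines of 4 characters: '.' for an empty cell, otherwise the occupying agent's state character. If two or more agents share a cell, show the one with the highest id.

t=1: a0@(0,0):A a1@(1,1):B a2@(2,0):B
t=2: a0@(0,1):A a1@(1,1):B a2@(2,0):B
t=3: a0@(0,0):A a1@(1,1):B a2@(2,0):B
t=4: a0@(0,1):A a1@(1,1):B a2@(2,0):B

.A..
.B..
B...
....
....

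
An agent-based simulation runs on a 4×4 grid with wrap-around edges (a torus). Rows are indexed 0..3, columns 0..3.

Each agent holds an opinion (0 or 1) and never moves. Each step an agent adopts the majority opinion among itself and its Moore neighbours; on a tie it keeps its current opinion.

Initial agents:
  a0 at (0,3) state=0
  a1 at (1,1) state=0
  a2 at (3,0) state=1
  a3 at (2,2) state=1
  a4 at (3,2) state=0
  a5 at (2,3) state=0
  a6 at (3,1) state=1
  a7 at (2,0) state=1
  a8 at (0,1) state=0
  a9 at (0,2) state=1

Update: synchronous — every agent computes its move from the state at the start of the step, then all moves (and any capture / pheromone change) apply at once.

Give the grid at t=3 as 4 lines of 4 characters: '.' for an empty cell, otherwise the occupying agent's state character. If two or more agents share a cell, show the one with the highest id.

t=1: a0@(0,3):0 a1@(1,1):1 a2@(3,0):1 a3@(2,2):0 a4@(3,2):0 a5@(2,3):1 a6@(3,1):1 a7@(2,0):1 a8@(0,1):0 a9@(0,2):0
t=2: a0@(0,3):0 a1@(1,1):0 a2@(3,0):1 a3@(2,2):1 a4@(3,2):0 a5@(2,3):1 a6@(3,1):0 a7@(2,0):1 a8@(0,1):0 a9@(0,2):0
t=3: a0@(0,3):0 a1@(1,1):0 a2@(3,0):1 a3@(2,2):0 a4@(3,2):0 a5@(2,3):1 a6@(3,1):0 a7@(2,0):1 a8@(0,1):0 a9@(0,2):0

.000
.0..
1.01
100.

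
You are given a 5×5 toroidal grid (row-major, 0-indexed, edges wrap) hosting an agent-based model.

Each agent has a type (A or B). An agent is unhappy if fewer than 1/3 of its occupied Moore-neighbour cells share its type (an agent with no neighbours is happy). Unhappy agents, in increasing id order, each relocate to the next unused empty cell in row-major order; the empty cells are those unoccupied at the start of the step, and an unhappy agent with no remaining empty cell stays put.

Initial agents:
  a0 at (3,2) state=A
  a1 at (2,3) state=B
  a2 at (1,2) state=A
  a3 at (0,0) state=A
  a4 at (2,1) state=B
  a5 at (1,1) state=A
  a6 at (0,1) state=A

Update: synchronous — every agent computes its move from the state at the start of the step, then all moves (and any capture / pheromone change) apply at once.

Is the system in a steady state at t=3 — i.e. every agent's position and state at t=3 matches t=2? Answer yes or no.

t=1: a0@(0,2):A a1@(0,3):B a2@(1,2):A a3@(0,0):A a4@(0,4):B a5@(1,1):A a6@(0,1):A
t=2: (unchanged — steady state)

yes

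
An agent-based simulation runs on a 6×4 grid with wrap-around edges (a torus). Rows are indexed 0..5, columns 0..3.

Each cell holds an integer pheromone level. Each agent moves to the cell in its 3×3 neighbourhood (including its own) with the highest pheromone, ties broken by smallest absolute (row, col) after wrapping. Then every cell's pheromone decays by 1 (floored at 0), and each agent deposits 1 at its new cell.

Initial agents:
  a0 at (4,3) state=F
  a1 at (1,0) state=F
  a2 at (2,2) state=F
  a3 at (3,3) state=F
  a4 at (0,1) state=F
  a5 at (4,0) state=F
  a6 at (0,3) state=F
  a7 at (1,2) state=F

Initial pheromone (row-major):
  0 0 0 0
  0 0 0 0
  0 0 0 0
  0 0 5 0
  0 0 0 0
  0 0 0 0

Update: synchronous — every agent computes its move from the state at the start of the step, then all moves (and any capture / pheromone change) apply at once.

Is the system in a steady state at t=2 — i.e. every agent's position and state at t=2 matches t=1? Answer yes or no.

t=1: a0@(3,2) a1@(0,0) a2@(3,2) a3@(3,2) a4@(0,0) a5@(3,0) a6@(0,0) a7@(0,1) | pheromone: 3 1 0 0 / 0 0 0 0 / 0 0 0 0 / 1 0 7 0 / 0 0 0 0 / 0 0 0 0
t=2: a0@(3,2) a1@(0,0) a2@(3,2) a3@(3,2) a4@(0,0) a5@(3,0) a6@(0,0) a7@(0,0) | pheromone: 6 0 0 0 / 0 0 0 0 / 0 0 0 0 / 1 0 9 0 / 0 0 0 0 / 0 0 0 0

no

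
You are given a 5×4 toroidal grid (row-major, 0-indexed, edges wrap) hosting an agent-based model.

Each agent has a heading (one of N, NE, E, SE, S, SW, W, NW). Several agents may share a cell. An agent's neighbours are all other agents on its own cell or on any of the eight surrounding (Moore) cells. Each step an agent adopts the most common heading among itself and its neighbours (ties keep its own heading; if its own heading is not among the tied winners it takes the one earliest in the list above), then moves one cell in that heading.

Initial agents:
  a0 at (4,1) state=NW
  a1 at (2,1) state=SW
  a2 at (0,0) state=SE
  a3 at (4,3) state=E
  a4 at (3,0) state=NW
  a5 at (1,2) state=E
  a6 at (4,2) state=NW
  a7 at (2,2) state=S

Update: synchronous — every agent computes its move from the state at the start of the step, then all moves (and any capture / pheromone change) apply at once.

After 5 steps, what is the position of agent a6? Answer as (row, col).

(4, 1)

t=1: a0@(3,0):NW a1@(3,0):SW a2@(1,1):SE a3@(3,2):NW a4@(2,3):NW a5@(1,3):E a6@(3,1):NW a7@(3,2):S
t=2: a0@(2,3):NW a1@(2,3):NW a2@(2,2):SE a3@(2,1):NW a4@(1,2):NW a5@(1,0):E a6@(2,0):NW a7@(2,1):NW
t=3: a0@(1,2):NW a1@(1,2):NW a2@(1,1):NW a3@(1,0):NW a4@(0,1):NW a5@(0,3):NW a6@(1,3):NW a7@(1,0):NW
t=4: a0@(0,1):NW a1@(0,1):NW a2@(0,0):NW a3@(0,3):NW a4@(4,0):NW a5@(4,2):NW a6@(0,2):NW a7@(0,3):NW
t=5: a0@(4,0):NW a1@(4,0):NW a2@(4,3):NW a3@(4,2):NW a4@(3,3):NW a5@(3,1):NW a6@(4,1):NW a7@(4,2):NW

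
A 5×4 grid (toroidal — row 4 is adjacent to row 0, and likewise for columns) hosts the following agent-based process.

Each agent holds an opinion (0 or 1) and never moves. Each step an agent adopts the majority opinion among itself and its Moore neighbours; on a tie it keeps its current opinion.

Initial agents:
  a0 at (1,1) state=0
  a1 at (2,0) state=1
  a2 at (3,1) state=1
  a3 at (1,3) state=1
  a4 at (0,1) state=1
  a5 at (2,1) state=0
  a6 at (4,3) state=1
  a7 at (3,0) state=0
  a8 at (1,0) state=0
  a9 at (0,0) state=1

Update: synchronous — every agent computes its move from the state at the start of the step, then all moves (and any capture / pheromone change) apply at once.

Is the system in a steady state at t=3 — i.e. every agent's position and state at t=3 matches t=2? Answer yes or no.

no

t=1: a0@(1,1):0 a1@(2,0):0 a2@(3,1):1 a3@(1,3):1 a4@(0,1):1 a5@(2,1):0 a6@(4,3):1 a7@(3,0):1 a8@(1,0):1 a9@(0,0):1
t=2: a0@(1,1):0 a1@(2,0):1 a2@(3,1):1 a3@(1,3):1 a4@(0,1):1 a5@(2,1):0 a6@(4,3):1 a7@(3,0):1 a8@(1,0):1 a9@(0,0):1
t=3: a0@(1,1):1 a1@(2,0):1 a2@(3,1):1 a3@(1,3):1 a4@(0,1):1 a5@(2,1):1 a6@(4,3):1 a7@(3,0):1 a8@(1,0):1 a9@(0,0):1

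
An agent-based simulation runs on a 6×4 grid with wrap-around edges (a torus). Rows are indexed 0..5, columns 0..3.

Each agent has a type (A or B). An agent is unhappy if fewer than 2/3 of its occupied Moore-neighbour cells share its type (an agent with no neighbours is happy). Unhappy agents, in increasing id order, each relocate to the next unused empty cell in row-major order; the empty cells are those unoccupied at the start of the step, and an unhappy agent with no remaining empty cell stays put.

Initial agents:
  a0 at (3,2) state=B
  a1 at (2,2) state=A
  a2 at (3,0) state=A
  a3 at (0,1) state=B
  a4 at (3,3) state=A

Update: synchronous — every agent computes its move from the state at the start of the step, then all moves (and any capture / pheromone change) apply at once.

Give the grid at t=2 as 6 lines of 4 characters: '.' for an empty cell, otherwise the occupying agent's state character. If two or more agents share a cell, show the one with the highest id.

B..A
B...
....
A..A
....
....

t=1: a0@(0,0):B a1@(0,2):A a2@(3,0):A a3@(0,1):B a4@(3,3):A
t=2: a0@(0,0):B a1@(0,3):A a2@(3,0):A a3@(1,0):B a4@(3,3):A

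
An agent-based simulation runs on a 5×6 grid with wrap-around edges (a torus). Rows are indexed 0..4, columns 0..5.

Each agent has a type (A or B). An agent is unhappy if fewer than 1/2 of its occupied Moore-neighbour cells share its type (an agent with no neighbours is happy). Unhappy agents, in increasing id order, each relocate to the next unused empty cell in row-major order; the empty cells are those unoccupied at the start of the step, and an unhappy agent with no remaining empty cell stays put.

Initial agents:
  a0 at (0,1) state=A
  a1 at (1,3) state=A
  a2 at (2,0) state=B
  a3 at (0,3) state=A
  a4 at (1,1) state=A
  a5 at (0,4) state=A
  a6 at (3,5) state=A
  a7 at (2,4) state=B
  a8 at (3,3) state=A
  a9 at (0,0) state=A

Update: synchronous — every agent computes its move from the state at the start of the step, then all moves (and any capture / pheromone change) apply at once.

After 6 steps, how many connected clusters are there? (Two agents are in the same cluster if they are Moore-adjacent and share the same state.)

2

t=1: a0@(0,1):A a1@(1,3):A a2@(0,2):B a3@(0,3):A a4@(1,1):A a5@(0,4):A a6@(0,5):A a7@(1,0):B a8@(1,2):A a9@(0,0):A
t=2: a0@(0,1):A a1@(1,3):A a2@(1,4):B a3@(0,3):A a4@(1,1):A a5@(0,4):A a6@(0,5):A a7@(1,5):B a8@(1,2):A a9@(0,0):A
t=3: a0@(0,1):A a1@(1,3):A a2@(0,2):B a3@(0,3):A a4@(1,1):A a5@(0,4):A a6@(0,5):A a7@(1,0):B a8@(1,2):A a9@(0,0):A
t=4: a0@(0,1):A a1@(1,3):A a2@(1,4):B a3@(0,3):A a4@(1,1):A a5@(0,4):A a6@(0,5):A a7@(1,5):B a8@(1,2):A a9@(0,0):A
t=5: a0@(0,1):A a1@(1,3):A a2@(0,2):B a3@(0,3):A a4@(1,1):A a5@(0,4):A a6@(0,5):A a7@(1,0):B a8@(1,2):A a9@(0,0):A
t=6: a0@(0,1):A a1@(1,3):A a2@(1,4):B a3@(0,3):A a4@(1,1):A a5@(0,4):A a6@(0,5):A a7@(1,5):B a8@(1,2):A a9@(0,0):A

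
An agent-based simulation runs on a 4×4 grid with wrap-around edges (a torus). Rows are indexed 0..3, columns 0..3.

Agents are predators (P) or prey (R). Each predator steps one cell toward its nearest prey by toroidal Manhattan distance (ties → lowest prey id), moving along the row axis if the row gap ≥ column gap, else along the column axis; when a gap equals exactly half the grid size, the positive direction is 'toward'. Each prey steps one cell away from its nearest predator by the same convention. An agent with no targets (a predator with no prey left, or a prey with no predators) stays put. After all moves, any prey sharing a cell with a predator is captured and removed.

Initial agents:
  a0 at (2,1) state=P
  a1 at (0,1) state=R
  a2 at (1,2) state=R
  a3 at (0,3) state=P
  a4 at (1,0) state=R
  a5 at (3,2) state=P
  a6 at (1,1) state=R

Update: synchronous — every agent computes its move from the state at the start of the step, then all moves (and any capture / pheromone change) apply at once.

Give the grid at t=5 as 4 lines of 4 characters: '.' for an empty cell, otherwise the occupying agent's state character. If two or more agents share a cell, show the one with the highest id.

.R..
.P..
....
.R..

t=1: a0@(1,1):P a1@(3,1):R a3@(0,0):P a5@(0,2):P a6@(0,1):R
t=2: a0@(0,1):P a1@(2,1):R a3@(0,1):P a5@(0,1):P a6@(3,1):R
t=3: a0@(3,1):P a1@(1,1):R a3@(3,1):P a5@(3,1):P a6@(2,1):R
t=4: a0@(2,1):P a1@(0,1):R a3@(2,1):P a5@(2,1):P a6@(1,1):R
t=5: a0@(1,1):P a1@(3,1):R a3@(1,1):P a5@(1,1):P a6@(0,1):R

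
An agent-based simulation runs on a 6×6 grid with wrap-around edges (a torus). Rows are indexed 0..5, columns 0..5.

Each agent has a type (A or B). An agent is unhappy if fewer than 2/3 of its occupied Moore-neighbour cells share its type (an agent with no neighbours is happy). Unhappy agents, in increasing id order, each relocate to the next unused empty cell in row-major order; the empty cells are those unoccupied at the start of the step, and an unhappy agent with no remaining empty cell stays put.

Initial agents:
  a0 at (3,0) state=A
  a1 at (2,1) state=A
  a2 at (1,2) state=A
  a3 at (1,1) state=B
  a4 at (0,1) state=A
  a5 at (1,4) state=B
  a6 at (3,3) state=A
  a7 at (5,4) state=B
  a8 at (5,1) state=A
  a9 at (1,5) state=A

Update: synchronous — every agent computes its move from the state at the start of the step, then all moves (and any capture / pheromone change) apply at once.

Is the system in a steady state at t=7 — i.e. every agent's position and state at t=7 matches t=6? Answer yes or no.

no

t=1: a0@(3,0):A a1@(2,1):A a2@(1,2):A a3@(0,0):B a4@(0,1):A a5@(0,2):B a6@(3,3):A a7@(5,4):B a8@(5,1):A a9@(0,3):A
t=2: a0@(3,0):A a1@(2,1):A a2@(1,2):A a3@(0,4):B a4@(0,5):A a5@(1,0):B a6@(3,3):A a7@(1,1):B a8@(1,3):A a9@(1,4):A
t=3: a0@(3,0):A a1@(0,0):A a2@(1,2):A a3@(0,1):B a4@(0,2):A a5@(0,3):B a6@(3,3):A a7@(1,5):B a8@(1,3):A a9@(1,4):A
t=4: a0@(3,0):A a1@(0,4):A a2@(0,5):A a3@(1,0):B a4@(1,1):A a5@(2,0):B a6@(3,3):A a7@(2,1):B a8@(1,3):A a9@(2,2):A
t=5: a0@(0,0):A a1@(0,4):A a2@(0,1):A a3@(0,2):B a4@(0,3):A a5@(1,2):B a6@(3,3):A a7@(1,4):B a8@(1,3):A a9@(2,2):A
t=6: a0@(0,0):A a1@(0,4):A a2@(0,5):A a3@(1,0):B a4@(1,1):A a5@(1,5):B a6@(3,3):A a7@(2,0):B a8@(2,1):A a9@(2,2):A
t=7: a0@(0,1):A a1@(0,2):A a2@(0,3):A a3@(1,2):B a4@(1,3):A a5@(1,4):B a6@(3,3):A a7@(2,3):B a8@(2,4):A a9@(2,2):A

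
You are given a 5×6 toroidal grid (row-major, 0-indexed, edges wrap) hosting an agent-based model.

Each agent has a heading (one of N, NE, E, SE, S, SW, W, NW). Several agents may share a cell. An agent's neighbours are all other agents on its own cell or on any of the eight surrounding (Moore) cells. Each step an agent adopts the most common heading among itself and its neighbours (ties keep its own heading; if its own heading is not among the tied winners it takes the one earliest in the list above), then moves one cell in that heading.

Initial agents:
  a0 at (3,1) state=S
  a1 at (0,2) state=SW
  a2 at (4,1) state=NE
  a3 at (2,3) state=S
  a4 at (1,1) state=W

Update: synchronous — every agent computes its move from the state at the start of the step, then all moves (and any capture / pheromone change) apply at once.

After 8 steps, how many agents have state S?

t=1: a0@(4,1):S a1@(1,1):SW a2@(3,2):NE a3@(3,3):S a4@(1,0):W
t=2: a0@(0,1):S a1@(2,0):SW a2@(4,2):S a3@(4,3):S a4@(1,5):W
t=3: a0@(1,1):S a1@(3,5):SW a2@(0,2):S a3@(0,3):S a4@(1,4):W
t=4: a0@(2,1):S a1@(4,4):SW a2@(1,2):S a3@(1,3):S a4@(1,3):W
t=5: a0@(3,1):S a1@(0,3):SW a2@(2,2):S a3@(2,3):S a4@(2,3):S
t=6: a0@(4,1):S a1@(1,2):SW a2@(3,2):S a3@(3,3):S a4@(3,3):S
t=7: a0@(0,1):S a1@(2,1):SW a2@(4,2):S a3@(4,3):S a4@(4,3):S
t=8: a0@(1,1):S a1@(3,0):SW a2@(0,2):S a3@(0,3):S a4@(0,3):S

4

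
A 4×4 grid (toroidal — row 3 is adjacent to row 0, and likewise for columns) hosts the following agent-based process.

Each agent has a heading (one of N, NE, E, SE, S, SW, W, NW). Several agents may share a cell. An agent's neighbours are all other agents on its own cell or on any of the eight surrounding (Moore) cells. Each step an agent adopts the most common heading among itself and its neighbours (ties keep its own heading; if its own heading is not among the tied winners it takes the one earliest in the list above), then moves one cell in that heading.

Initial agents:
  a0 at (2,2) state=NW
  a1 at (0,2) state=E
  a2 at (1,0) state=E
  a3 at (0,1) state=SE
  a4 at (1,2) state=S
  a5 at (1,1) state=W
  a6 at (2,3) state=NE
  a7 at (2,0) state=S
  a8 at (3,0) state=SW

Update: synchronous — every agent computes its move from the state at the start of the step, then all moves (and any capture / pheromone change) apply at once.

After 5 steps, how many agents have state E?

t=1: a0@(1,1):NW a1@(0,3):E a2@(1,1):E a3@(0,2):E a4@(2,2):S a5@(1,2):E a6@(3,3):S a7@(3,0):S a8@(0,3):SW
t=2: a0@(1,2):E a1@(0,0):E a2@(1,2):E a3@(0,3):E a4@(3,2):S a5@(1,3):E a6@(0,3):S a7@(0,0):S a8@(0,0):E
t=3: a0@(1,3):E a1@(0,1):E a2@(1,3):E a3@(0,0):E a4@(0,2):S a5@(1,0):E a6@(0,0):E a7@(0,1):E a8@(0,1):E
t=4: a0@(1,0):E a1@(0,2):E a2@(1,0):E a3@(0,1):E a4@(0,3):E a5@(1,1):E a6@(0,1):E a7@(0,2):E a8@(0,2):E
t=5: a0@(1,1):E a1@(0,3):E a2@(1,1):E a3@(0,2):E a4@(0,0):E a5@(1,2):E a6@(0,2):E a7@(0,3):E a8@(0,3):E

9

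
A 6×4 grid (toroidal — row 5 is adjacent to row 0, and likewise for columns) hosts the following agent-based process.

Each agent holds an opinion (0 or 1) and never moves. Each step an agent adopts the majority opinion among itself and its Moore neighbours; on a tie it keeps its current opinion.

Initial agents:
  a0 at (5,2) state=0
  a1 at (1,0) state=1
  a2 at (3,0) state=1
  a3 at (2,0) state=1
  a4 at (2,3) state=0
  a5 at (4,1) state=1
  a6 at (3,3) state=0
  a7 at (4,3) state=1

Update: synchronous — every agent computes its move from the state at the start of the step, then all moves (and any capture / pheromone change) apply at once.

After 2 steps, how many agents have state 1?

8

t=1: a0@(5,2):1 a1@(1,0):1 a2@(3,0):1 a3@(2,0):1 a4@(2,3):1 a5@(4,1):1 a6@(3,3):1 a7@(4,3):1
t=2: (unchanged — steady state)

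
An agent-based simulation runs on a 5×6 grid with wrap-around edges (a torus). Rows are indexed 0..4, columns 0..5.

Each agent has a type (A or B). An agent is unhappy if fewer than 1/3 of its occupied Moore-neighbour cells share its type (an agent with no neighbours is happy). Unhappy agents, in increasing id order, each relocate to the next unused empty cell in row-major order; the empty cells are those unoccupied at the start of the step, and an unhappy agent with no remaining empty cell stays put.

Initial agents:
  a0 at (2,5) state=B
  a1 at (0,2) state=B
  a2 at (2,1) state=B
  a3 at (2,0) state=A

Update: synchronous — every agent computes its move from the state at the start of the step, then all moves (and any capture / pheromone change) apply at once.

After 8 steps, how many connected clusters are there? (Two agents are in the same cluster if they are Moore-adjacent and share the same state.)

t=1: a0@(0,0):B a1@(0,2):B a2@(0,1):B a3@(0,3):A
t=2: a0@(0,0):B a1@(0,2):B a2@(0,1):B a3@(0,4):A
t=3: (unchanged — steady state)

2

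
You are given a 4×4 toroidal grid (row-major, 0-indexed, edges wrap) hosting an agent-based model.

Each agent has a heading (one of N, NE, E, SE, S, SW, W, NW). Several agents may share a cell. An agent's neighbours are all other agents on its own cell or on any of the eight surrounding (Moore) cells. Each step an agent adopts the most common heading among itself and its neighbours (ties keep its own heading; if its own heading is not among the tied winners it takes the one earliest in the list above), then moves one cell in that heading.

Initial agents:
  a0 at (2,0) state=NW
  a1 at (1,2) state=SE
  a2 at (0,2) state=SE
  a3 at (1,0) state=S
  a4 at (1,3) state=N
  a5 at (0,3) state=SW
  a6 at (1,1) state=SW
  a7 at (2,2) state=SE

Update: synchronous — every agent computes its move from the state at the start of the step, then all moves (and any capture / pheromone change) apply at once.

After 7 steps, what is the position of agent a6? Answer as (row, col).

(0, 0)

t=1: a0@(1,3):NW a1@(2,3):SE a2@(1,3):SE a3@(2,3):SW a4@(2,0):SE a5@(1,0):SE a6@(2,2):SE a7@(3,3):SE
t=2: a0@(2,0):SE a1@(3,0):SE a2@(2,0):SE a3@(3,0):SE a4@(3,1):SE a5@(2,1):SE a6@(3,3):SE a7@(0,0):SE
t=3: a0@(3,1):SE a1@(0,1):SE a2@(3,1):SE a3@(0,1):SE a4@(0,2):SE a5@(3,2):SE a6@(0,0):SE a7@(1,1):SE
t=4: a0@(0,2):SE a1@(1,2):SE a2@(0,2):SE a3@(1,2):SE a4@(1,3):SE a5@(0,3):SE a6@(1,1):SE a7@(2,2):SE
t=5: a0@(1,3):SE a1@(2,3):SE a2@(1,3):SE a3@(2,3):SE a4@(2,0):SE a5@(1,0):SE a6@(2,2):SE a7@(3,3):SE
t=6: a0@(2,0):SE a1@(3,0):SE a2@(2,0):SE a3@(3,0):SE a4@(3,1):SE a5@(2,1):SE a6@(3,3):SE a7@(0,0):SE
t=7: a0@(3,1):SE a1@(0,1):SE a2@(3,1):SE a3@(0,1):SE a4@(0,2):SE a5@(3,2):SE a6@(0,0):SE a7@(1,1):SE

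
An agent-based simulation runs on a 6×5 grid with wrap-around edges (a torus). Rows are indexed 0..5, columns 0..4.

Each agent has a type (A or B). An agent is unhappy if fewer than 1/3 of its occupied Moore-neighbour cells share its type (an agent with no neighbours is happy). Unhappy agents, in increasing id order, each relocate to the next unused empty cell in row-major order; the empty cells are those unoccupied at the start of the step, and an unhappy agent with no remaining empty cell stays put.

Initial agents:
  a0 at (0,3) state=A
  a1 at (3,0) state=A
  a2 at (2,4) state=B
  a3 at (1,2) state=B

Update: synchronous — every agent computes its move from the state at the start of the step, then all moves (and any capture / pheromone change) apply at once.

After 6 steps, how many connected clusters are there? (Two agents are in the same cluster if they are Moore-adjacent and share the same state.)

t=1: a0@(0,0):A a1@(0,1):A a2@(0,2):B a3@(0,4):B
t=2: a0@(0,0):A a1@(0,1):A a2@(0,3):B a3@(1,0):B
t=3: a0@(0,0):A a1@(0,1):A a2@(0,3):B a3@(0,2):B
t=4: (unchanged — steady state)

2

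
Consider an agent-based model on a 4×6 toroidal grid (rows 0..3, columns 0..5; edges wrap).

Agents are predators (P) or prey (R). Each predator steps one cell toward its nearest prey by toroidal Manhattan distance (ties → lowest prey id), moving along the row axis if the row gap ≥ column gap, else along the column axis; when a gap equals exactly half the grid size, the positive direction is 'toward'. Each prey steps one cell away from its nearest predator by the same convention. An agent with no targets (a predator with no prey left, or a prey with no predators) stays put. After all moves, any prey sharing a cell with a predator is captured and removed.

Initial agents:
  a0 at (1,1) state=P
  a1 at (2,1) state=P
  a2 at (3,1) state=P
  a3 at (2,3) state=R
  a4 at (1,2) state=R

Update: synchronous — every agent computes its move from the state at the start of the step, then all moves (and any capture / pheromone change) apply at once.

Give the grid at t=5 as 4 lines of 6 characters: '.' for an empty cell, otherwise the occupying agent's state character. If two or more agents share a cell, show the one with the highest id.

......
PR....
P.R...
P.....

t=1: a0@(1,2):P a1@(2,2):P a2@(3,2):P a3@(2,4):R a4@(1,3):R
t=2: a0@(1,3):P a1@(2,3):P a2@(3,3):P a3@(2,5):R a4@(1,4):R
t=3: a0@(1,4):P a1@(2,4):P a2@(3,4):P a3@(2,0):R a4@(1,5):R
t=4: a0@(1,5):P a1@(2,5):P a2@(3,5):P a3@(2,1):R a4@(1,0):R
t=5: a0@(1,0):P a1@(2,0):P a2@(3,0):P a3@(2,2):R a4@(1,1):R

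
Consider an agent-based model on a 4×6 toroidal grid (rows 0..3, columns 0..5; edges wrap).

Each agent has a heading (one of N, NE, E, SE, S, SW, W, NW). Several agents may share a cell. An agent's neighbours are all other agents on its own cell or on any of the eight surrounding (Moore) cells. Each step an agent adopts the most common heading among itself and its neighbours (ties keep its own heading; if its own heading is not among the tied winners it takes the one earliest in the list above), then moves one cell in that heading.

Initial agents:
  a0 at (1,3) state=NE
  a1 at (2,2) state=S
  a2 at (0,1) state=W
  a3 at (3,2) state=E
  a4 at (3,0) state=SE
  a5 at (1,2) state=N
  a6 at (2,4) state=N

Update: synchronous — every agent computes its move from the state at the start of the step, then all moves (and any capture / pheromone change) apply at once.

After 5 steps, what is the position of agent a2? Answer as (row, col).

(2, 4)

t=1: a0@(0,3):N a1@(3,2):S a2@(0,0):W a3@(3,3):E a4@(0,1):SE a5@(0,2):N a6@(1,4):N
t=2: a0@(3,3):N a1@(2,2):N a2@(0,5):W a3@(2,3):N a4@(1,2):SE a5@(3,2):N a6@(0,4):N
t=3: a0@(2,3):N a1@(1,2):N a2@(0,4):W a3@(1,3):N a4@(0,2):N a5@(2,2):N a6@(3,4):N
t=4: a0@(1,3):N a1@(0,2):N a2@(3,4):N a3@(0,3):N a4@(3,2):N a5@(1,2):N a6@(2,4):N
t=5: a0@(0,3):N a1@(3,2):N a2@(2,4):N a3@(3,3):N a4@(2,2):N a5@(0,2):N a6@(1,4):N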